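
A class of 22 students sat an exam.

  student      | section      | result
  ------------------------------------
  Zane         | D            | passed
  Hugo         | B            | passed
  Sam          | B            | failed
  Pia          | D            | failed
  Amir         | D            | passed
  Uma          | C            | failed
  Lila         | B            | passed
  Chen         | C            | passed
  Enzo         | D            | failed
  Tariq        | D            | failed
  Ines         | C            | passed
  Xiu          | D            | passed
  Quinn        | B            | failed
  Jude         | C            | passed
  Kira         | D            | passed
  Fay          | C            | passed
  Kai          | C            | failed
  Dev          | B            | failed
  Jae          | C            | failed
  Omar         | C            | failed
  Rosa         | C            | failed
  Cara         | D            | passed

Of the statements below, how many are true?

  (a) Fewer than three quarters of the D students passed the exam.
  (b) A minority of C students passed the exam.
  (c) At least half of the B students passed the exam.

(a) D: |A| = 8, |A ∩ B| = 5; needs |A ∩ B| / |A| < 3/4 — true.
(b) C: |A| = 9, |A ∩ B| = 4; needs |A ∩ B| < |A ∖ B| — true.
(c) B: |A| = 5, |A ∩ B| = 2; needs |A ∩ B| ≥ |A ∖ B| — false.

2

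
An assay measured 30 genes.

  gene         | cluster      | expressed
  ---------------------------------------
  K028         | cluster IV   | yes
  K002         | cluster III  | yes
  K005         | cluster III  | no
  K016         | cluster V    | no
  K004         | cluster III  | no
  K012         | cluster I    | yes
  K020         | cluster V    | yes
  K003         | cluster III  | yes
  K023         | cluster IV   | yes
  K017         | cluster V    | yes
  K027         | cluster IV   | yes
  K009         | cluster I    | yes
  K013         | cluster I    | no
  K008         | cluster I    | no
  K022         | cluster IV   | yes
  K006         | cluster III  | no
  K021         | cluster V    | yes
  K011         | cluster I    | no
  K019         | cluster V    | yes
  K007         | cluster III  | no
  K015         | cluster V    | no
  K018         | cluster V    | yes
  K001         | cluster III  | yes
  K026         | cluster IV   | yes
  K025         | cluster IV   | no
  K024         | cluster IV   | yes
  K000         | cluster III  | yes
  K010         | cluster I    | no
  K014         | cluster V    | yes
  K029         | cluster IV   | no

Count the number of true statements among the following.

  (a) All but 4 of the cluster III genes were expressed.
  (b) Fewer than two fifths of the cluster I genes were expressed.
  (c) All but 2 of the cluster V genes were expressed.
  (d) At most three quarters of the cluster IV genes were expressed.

(a) cluster III: |A| = 8, |A ∩ B| = 4; needs |A ∖ B| = 4 — true.
(b) cluster I: |A| = 6, |A ∩ B| = 2; needs |A ∩ B| / |A| < 2/5 — true.
(c) cluster V: |A| = 8, |A ∩ B| = 6; needs |A ∖ B| = 2 — true.
(d) cluster IV: |A| = 8, |A ∩ B| = 6; needs |A ∩ B| / |A| ≤ 3/4 — true.

4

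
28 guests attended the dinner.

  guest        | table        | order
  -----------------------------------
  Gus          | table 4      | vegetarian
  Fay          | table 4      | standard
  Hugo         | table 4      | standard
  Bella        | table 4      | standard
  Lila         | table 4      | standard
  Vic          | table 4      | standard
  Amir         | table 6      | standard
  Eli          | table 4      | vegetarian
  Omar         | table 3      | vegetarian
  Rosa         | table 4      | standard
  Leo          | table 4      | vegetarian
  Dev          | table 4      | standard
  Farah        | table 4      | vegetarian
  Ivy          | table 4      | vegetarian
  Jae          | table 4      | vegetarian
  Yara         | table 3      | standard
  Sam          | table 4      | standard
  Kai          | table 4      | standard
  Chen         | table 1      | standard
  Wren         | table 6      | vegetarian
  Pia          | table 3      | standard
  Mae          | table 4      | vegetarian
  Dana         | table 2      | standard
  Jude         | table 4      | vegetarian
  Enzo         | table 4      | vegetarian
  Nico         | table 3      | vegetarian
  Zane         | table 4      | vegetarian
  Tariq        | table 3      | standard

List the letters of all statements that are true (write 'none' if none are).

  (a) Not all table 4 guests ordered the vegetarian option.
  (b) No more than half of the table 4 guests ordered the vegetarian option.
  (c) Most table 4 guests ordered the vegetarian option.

|A| = 19, |A ∩ B| = 10, |A ∖ B| = 9.
(a) A ⊄ B (|A ∖ B| ≥ 1): holds.
(b) |A ∩ B| ≤ |A ∖ B|: fails.
(c) |A ∩ B| > |A ∖ B|: holds.

(a), (c)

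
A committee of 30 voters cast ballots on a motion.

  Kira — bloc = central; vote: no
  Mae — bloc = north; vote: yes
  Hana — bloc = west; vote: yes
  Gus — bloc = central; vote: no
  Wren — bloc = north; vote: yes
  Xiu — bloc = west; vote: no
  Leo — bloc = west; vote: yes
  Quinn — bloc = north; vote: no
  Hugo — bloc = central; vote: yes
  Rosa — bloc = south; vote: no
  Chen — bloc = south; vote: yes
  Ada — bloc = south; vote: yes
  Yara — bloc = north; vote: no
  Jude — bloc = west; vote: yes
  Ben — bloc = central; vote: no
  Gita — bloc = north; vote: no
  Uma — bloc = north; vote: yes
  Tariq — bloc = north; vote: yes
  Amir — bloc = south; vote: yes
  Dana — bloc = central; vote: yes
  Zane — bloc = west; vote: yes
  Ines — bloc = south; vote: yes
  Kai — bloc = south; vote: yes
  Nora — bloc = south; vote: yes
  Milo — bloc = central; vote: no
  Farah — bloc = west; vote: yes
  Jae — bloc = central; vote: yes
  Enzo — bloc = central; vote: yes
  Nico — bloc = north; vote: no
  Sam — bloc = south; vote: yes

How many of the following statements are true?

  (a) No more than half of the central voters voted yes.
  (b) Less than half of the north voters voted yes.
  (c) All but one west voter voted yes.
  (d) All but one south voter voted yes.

(a) central: |A| = 8, |A ∩ B| = 4; needs |A ∩ B| ≤ |A ∖ B| — true.
(b) north: |A| = 8, |A ∩ B| = 4; needs |A ∩ B| < |A ∖ B| — false.
(c) west: |A| = 6, |A ∩ B| = 5; needs |A ∖ B| = 1 — true.
(d) south: |A| = 8, |A ∩ B| = 7; needs |A ∖ B| = 1 — true.

3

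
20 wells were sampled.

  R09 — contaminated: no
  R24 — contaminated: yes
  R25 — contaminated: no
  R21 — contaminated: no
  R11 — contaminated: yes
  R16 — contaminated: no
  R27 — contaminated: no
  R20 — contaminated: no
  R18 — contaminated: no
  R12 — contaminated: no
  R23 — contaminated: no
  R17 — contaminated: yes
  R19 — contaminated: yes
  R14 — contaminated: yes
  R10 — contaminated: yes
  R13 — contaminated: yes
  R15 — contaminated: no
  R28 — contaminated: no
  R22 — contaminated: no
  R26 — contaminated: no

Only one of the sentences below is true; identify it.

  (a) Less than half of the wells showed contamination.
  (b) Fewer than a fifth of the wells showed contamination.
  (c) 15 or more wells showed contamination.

|A| = 20, |A ∩ B| = 7, |A ∖ B| = 13.
(a) requires |A ∩ B| < |A ∖ B|: true.
(b) requires |A ∩ B| / |A| < 1/5: false.
(c) requires |A ∩ B| ≥ 15: false.

(a)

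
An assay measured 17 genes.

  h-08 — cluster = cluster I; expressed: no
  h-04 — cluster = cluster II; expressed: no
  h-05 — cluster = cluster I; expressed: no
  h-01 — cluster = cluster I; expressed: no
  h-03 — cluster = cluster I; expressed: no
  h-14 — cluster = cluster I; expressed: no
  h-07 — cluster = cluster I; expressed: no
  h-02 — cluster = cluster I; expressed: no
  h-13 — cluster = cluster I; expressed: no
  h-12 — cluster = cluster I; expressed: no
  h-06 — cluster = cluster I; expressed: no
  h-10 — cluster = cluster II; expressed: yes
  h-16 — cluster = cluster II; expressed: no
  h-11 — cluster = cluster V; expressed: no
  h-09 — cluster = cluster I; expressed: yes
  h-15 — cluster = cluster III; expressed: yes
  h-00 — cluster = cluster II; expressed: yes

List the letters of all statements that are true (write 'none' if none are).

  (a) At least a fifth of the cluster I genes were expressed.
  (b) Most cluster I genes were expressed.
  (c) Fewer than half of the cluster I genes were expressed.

|A| = 11, |A ∩ B| = 1, |A ∖ B| = 10.
(a) |A ∩ B| / |A| ≥ 1/5: fails.
(b) |A ∩ B| > |A ∖ B|: fails.
(c) |A ∩ B| < |A ∖ B|: holds.

(c)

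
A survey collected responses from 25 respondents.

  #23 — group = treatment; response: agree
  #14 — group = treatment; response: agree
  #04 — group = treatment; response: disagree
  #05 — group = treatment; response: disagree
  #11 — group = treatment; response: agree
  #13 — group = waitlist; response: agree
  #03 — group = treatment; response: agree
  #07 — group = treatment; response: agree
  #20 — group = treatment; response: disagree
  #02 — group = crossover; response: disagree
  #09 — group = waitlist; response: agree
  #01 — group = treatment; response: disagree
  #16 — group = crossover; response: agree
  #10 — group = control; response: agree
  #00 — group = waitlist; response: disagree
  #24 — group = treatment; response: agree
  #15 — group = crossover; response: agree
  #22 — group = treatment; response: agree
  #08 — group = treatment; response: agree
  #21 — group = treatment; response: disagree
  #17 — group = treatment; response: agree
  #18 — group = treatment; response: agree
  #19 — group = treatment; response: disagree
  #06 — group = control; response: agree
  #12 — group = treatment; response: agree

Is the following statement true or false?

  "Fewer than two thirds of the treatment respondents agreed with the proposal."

The determiner here denotes the relation: |A ∩ B| / |A| < 2/3.
|A| = 17, |A ∩ B| = 11, |A ∖ B| = 6.
|A ∩ B|/|A| = 11/17, so the statement is true.

True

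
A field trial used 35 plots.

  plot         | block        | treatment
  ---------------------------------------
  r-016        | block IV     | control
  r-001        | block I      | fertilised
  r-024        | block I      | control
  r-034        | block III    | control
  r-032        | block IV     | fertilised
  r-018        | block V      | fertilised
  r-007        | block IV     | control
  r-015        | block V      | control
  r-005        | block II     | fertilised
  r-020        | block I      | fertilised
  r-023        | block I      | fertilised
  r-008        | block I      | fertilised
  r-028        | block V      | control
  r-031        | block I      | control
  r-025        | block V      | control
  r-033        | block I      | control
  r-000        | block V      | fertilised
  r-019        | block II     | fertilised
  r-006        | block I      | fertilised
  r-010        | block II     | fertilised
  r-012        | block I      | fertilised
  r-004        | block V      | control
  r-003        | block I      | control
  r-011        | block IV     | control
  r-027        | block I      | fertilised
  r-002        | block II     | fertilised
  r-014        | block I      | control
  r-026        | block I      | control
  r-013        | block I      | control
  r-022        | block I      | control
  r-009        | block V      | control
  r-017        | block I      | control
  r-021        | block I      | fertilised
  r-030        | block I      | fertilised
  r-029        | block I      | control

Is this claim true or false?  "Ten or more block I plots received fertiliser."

'Ten or more block I plots received fertiliser' holds iff |A ∩ B| ≥ 10.
|A| = 19, |A ∩ B| = 9, |A ∖ B| = 10.
|A ∩ B| = 9, so the statement is false.

False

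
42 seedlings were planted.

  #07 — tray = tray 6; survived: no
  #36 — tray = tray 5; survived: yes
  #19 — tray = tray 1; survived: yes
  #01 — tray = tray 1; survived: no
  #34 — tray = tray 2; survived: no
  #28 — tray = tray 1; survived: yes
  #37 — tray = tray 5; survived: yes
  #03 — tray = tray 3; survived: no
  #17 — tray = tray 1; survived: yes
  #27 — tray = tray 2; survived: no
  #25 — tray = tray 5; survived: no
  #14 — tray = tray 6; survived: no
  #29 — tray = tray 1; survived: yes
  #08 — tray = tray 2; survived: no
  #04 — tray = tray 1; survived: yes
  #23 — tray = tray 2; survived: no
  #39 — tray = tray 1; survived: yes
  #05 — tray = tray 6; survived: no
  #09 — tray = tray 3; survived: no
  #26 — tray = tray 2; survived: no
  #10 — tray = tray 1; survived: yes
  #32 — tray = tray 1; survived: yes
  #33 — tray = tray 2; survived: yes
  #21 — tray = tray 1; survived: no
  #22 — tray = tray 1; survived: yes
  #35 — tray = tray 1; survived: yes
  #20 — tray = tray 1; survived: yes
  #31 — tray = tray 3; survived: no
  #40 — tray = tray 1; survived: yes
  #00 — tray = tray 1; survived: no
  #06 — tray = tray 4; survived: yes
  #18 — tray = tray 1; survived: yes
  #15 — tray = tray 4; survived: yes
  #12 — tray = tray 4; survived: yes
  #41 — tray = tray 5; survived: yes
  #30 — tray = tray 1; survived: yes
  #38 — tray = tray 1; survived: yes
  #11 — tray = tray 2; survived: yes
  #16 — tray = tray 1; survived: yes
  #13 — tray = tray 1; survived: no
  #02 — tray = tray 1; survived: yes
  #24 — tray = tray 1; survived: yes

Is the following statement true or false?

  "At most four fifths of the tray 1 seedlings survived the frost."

Truth condition: |A ∩ B| / |A| ≤ 4/5.
|A| = 22, |A ∩ B| = 18, |A ∖ B| = 4.
|A ∩ B|/|A| = 18/22, so the statement is false.

False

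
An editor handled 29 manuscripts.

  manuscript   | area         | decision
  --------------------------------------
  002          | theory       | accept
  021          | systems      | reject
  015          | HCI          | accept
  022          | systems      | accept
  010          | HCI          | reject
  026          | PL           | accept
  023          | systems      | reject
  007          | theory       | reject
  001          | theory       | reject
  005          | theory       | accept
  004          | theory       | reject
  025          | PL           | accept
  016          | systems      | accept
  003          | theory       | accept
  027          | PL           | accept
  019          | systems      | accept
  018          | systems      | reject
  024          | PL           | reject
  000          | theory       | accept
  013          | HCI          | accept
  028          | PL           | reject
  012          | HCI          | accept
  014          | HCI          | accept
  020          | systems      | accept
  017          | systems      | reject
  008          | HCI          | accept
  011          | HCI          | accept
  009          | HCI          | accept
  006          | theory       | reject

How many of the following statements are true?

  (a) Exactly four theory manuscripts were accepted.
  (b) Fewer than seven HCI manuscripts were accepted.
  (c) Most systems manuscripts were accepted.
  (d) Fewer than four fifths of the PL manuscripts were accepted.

(a) theory: |A| = 8, |A ∩ B| = 4; needs |A ∩ B| = 4 — true.
(b) HCI: |A| = 8, |A ∩ B| = 7; needs |A ∩ B| < 7 — false.
(c) systems: |A| = 8, |A ∩ B| = 4; needs |A ∩ B| > |A ∖ B| — false.
(d) PL: |A| = 5, |A ∩ B| = 3; needs |A ∩ B| / |A| < 4/5 — true.

2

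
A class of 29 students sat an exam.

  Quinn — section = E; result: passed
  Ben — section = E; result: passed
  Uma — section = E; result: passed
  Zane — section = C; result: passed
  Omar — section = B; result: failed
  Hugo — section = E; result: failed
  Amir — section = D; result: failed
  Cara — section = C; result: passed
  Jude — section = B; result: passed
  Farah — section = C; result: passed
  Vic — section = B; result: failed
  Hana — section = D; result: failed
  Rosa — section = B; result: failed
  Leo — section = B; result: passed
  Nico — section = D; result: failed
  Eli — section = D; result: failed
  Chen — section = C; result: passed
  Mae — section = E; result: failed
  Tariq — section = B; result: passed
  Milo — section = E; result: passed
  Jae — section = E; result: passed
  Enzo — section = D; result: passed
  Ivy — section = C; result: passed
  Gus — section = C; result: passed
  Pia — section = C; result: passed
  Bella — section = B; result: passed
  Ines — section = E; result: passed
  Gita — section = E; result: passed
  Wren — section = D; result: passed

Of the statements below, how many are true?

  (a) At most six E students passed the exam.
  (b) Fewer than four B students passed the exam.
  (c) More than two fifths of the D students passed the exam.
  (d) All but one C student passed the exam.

0

(a) E: |A| = 9, |A ∩ B| = 7; needs |A ∩ B| ≤ 6 — false.
(b) B: |A| = 7, |A ∩ B| = 4; needs |A ∩ B| < 4 — false.
(c) D: |A| = 6, |A ∩ B| = 2; needs |A ∩ B| / |A| > 2/5 — false.
(d) C: |A| = 7, |A ∩ B| = 7; needs |A ∖ B| = 1 — false.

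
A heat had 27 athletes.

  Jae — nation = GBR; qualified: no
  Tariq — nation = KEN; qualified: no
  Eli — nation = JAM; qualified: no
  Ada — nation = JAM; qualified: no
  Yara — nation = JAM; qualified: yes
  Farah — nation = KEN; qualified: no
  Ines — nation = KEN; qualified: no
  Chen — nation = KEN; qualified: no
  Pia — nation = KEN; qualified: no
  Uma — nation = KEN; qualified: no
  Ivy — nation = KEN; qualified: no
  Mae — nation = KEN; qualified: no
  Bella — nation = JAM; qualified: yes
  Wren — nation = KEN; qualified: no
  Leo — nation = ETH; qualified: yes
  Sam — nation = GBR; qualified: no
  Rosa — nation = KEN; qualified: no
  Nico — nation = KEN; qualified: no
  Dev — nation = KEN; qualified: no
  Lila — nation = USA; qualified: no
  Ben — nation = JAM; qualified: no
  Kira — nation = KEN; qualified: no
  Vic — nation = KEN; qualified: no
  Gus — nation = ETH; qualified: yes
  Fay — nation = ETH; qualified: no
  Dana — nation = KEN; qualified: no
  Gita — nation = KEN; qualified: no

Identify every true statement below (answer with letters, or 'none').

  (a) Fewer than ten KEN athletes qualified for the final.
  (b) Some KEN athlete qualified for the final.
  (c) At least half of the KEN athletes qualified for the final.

|A| = 16, |A ∩ B| = 0, |A ∖ B| = 16.
(a) |A ∩ B| < 10: holds.
(b) A ∩ B ≠ ∅ (|A ∩ B| ≥ 1): fails.
(c) |A ∩ B| ≥ |A ∖ B|: fails.

(a)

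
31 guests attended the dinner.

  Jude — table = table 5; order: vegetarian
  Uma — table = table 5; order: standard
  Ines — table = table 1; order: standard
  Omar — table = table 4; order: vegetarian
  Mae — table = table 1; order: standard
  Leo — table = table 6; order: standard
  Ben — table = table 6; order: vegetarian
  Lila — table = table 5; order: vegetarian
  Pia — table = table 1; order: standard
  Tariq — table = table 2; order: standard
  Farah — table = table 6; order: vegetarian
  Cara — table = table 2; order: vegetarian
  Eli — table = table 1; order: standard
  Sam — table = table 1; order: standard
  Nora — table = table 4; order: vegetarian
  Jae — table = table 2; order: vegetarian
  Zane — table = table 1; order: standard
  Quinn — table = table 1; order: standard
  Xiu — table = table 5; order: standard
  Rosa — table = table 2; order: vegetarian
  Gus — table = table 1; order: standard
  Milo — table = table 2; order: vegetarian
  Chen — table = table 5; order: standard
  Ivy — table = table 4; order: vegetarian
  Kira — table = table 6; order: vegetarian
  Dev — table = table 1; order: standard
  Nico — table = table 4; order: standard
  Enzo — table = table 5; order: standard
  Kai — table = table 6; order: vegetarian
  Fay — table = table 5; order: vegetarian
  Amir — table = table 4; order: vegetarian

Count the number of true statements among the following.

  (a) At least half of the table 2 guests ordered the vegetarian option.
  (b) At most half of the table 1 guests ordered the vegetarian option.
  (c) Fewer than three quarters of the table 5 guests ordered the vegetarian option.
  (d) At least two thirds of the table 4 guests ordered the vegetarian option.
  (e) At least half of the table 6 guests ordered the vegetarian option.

5

(a) table 2: |A| = 5, |A ∩ B| = 4; needs |A ∩ B| ≥ |A ∖ B| — true.
(b) table 1: |A| = 9, |A ∩ B| = 0; needs |A ∩ B| ≤ |A ∖ B| — true.
(c) table 5: |A| = 7, |A ∩ B| = 3; needs |A ∩ B| / |A| < 3/4 — true.
(d) table 4: |A| = 5, |A ∩ B| = 4; needs |A ∩ B| / |A| ≥ 2/3 — true.
(e) table 6: |A| = 5, |A ∩ B| = 4; needs |A ∩ B| ≥ |A ∖ B| — true.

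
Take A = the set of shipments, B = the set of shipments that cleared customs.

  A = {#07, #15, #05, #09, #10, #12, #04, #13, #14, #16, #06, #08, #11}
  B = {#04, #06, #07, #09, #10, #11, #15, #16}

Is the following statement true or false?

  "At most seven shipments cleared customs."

'At most seven shipments cleared customs' holds iff |A ∩ B| ≤ 7.
A (the restrictor) = {#07, #15, #05, #09, #10, #12, #04, #13, #14, #16, #06, #08, #11}, |A| = 13.
A ∩ B = {#07, #15, #09, #10, #04, #16, #06, #11}, so |A ∩ B| = 8.
|A ∩ B| = 8, so the statement is false.

False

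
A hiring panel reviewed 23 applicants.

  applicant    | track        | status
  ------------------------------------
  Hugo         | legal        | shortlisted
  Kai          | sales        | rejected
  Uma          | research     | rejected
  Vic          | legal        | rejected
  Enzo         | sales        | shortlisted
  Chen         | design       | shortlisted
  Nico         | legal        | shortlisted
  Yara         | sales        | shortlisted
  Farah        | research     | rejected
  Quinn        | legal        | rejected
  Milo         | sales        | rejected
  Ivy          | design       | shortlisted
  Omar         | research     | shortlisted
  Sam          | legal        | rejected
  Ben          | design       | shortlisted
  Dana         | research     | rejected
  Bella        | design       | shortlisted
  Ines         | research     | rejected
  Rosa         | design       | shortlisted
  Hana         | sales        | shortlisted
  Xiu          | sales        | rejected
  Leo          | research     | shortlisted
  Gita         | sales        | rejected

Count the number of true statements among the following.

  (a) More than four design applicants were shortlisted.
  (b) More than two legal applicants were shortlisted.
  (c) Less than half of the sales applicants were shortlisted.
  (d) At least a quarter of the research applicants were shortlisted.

3

(a) design: |A| = 5, |A ∩ B| = 5; needs |A ∩ B| > 4 — true.
(b) legal: |A| = 5, |A ∩ B| = 2; needs |A ∩ B| > 2 — false.
(c) sales: |A| = 7, |A ∩ B| = 3; needs |A ∩ B| < |A ∖ B| — true.
(d) research: |A| = 6, |A ∩ B| = 2; needs |A ∩ B| / |A| ≥ 1/4 — true.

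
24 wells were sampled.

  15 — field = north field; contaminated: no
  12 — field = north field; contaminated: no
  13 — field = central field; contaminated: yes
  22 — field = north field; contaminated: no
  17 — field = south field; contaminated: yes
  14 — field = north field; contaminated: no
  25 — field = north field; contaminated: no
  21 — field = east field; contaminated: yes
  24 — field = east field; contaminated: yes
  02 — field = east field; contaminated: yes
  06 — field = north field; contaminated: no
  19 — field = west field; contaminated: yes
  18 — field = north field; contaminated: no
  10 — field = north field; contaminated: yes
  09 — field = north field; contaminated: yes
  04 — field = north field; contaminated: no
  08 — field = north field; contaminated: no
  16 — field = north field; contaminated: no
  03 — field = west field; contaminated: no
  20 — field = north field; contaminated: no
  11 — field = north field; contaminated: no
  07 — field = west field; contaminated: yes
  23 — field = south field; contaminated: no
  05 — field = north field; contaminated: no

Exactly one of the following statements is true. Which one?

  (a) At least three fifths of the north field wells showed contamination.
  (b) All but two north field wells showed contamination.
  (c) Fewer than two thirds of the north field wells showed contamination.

|A| = 15, |A ∩ B| = 2, |A ∖ B| = 13.
(a) requires |A ∩ B| / |A| ≥ 3/5: false.
(b) requires |A ∖ B| = 2: false.
(c) requires |A ∩ B| / |A| < 2/3: true.

(c)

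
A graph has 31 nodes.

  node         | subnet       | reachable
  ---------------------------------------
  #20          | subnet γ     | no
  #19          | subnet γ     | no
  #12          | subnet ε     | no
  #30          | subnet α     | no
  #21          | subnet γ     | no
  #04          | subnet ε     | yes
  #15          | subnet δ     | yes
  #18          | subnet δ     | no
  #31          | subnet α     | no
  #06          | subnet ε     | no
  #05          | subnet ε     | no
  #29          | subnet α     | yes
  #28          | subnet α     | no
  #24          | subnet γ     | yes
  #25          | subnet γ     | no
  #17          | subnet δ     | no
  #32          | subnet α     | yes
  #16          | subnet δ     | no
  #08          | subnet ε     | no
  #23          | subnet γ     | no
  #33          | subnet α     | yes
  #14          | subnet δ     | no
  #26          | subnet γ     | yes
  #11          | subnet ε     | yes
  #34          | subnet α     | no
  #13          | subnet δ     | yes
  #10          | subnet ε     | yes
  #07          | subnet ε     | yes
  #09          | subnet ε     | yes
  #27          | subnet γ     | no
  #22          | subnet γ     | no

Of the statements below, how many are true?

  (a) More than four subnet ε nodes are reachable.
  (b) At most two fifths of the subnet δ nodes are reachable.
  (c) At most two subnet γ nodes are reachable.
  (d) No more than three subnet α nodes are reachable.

4

(a) subnet ε: |A| = 9, |A ∩ B| = 5; needs |A ∩ B| > 4 — true.
(b) subnet δ: |A| = 6, |A ∩ B| = 2; needs |A ∩ B| / |A| ≤ 2/5 — true.
(c) subnet γ: |A| = 9, |A ∩ B| = 2; needs |A ∩ B| ≤ 2 — true.
(d) subnet α: |A| = 7, |A ∩ B| = 3; needs |A ∩ B| ≤ 3 — true.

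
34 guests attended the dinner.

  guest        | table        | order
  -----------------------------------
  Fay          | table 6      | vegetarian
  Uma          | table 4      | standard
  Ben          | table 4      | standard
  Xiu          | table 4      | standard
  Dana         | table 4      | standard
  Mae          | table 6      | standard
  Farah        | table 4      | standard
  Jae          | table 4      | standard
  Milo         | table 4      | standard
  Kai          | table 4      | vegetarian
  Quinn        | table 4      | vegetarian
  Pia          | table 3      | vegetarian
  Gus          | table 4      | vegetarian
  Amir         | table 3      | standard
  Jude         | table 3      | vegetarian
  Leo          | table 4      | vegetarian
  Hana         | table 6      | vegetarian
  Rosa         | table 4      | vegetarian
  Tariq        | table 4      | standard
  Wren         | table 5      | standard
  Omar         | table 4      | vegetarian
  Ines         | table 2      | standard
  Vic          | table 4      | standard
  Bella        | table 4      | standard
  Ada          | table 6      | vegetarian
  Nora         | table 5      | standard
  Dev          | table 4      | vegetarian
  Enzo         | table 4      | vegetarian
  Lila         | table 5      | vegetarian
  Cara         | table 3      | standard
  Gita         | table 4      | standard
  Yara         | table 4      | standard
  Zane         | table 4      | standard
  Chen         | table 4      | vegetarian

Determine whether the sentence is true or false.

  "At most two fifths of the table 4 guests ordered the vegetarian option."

'At most two fifths of the table 4 guests ordered the vegetarian option' holds iff |A ∩ B| / |A| ≤ 2/5.
|A| = 22, |A ∩ B| = 9, |A ∖ B| = 13.
|A ∩ B|/|A| = 9/22, so the statement is false.

False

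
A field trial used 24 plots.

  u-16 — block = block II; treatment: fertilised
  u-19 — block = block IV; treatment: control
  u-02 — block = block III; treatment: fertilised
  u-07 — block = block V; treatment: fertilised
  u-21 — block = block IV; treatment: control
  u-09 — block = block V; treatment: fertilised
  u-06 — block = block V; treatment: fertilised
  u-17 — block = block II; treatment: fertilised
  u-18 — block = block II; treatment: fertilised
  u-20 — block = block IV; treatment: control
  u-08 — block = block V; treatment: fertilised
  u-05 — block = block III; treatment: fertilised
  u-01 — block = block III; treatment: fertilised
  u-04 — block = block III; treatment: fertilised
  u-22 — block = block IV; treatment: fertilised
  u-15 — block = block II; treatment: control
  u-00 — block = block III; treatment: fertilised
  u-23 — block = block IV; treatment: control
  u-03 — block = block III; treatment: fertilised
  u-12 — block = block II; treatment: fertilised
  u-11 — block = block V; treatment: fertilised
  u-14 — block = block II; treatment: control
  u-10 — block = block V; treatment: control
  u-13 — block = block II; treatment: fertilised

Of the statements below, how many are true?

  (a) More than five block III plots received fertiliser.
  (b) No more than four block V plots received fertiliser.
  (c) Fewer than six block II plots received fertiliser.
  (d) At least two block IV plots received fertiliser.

(a) block III: |A| = 6, |A ∩ B| = 6; needs |A ∩ B| > 5 — true.
(b) block V: |A| = 6, |A ∩ B| = 5; needs |A ∩ B| ≤ 4 — false.
(c) block II: |A| = 7, |A ∩ B| = 5; needs |A ∩ B| < 6 — true.
(d) block IV: |A| = 5, |A ∩ B| = 1; needs |A ∩ B| ≥ 2 — false.

2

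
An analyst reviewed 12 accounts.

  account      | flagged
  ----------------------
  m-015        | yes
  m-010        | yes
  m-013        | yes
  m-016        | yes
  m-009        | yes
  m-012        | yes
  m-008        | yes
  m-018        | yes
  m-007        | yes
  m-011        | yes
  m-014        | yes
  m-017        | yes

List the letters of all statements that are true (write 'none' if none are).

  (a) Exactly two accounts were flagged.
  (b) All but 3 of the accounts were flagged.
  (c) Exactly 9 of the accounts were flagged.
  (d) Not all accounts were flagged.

none

|A| = 12, |A ∩ B| = 12, |A ∖ B| = 0.
(a) |A ∩ B| = 2: fails.
(b) |A ∖ B| = 3: fails.
(c) |A ∩ B| = 9: fails.
(d) A ⊄ B (|A ∖ B| ≥ 1): fails.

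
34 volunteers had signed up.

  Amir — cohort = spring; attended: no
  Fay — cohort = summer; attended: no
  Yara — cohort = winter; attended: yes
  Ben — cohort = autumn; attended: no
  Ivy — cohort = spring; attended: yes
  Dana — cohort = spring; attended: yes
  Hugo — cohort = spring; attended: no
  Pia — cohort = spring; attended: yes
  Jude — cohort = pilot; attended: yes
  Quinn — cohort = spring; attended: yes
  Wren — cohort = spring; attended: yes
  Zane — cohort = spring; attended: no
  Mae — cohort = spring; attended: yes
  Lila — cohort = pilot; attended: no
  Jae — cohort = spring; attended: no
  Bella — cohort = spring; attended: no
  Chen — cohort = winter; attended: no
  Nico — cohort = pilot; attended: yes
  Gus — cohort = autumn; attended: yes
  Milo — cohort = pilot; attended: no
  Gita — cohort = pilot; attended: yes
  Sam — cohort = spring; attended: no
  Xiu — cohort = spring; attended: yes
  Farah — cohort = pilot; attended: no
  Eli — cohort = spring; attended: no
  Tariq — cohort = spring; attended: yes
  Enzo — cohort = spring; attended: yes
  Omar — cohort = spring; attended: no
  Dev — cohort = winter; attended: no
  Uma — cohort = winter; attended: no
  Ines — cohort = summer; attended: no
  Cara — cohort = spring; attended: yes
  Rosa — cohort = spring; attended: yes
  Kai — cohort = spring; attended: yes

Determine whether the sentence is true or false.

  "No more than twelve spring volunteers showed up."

Truth condition: |A ∩ B| ≤ 12.
|A| = 20, |A ∩ B| = 12, |A ∖ B| = 8.
|A ∩ B| = 12, so the statement is true.

True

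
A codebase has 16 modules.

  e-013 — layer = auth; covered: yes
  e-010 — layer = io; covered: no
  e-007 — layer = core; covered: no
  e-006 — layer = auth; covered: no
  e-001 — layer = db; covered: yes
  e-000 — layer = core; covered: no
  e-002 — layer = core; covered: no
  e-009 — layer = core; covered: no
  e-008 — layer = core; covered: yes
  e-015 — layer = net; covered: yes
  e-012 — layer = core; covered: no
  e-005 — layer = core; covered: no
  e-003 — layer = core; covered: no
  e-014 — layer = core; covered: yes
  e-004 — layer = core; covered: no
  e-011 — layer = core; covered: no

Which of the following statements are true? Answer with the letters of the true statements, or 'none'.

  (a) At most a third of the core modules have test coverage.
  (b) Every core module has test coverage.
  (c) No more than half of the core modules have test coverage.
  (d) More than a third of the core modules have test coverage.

(a), (c)

|A| = 11, |A ∩ B| = 2, |A ∖ B| = 9.
(a) |A ∩ B| / |A| ≤ 1/3: holds.
(b) A ⊆ B, i.e. every element of A is in B (|A ∖ B| = 0): fails.
(c) |A ∩ B| ≤ |A ∖ B|: holds.
(d) |A ∩ B| / |A| > 1/3: fails.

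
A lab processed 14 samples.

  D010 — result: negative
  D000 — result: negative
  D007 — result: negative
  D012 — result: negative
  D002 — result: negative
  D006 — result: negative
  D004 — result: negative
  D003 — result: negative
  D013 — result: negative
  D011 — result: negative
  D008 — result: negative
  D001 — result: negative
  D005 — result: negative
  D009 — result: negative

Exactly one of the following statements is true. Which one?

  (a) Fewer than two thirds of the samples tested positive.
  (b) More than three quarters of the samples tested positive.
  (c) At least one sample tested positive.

(a)

|A| = 14, |A ∩ B| = 0, |A ∖ B| = 14.
(a) requires |A ∩ B| / |A| < 2/3: true.
(b) requires |A ∩ B| / |A| > 3/4: false.
(c) requires A ∩ B ≠ ∅ (|A ∩ B| ≥ 1): false.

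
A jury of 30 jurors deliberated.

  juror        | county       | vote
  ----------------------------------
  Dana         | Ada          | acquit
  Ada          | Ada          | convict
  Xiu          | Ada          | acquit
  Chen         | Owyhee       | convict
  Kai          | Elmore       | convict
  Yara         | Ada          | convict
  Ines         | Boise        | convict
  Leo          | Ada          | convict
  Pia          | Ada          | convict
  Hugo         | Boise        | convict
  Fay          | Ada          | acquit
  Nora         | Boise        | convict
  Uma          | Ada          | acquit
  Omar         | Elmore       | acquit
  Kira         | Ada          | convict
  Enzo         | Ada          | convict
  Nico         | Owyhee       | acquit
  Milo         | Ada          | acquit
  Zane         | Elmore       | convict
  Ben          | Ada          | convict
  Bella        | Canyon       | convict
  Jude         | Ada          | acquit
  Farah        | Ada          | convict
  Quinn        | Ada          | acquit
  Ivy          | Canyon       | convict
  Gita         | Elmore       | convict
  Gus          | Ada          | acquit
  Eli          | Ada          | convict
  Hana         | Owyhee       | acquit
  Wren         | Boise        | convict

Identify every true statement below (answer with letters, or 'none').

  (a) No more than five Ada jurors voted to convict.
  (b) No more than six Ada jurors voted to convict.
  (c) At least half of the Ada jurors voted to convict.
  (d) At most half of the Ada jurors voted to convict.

|A| = 17, |A ∩ B| = 9, |A ∖ B| = 8.
(a) |A ∩ B| ≤ 5: fails.
(b) |A ∩ B| ≤ 6: fails.
(c) |A ∩ B| ≥ |A ∖ B|: holds.
(d) |A ∩ B| ≤ |A ∖ B|: fails.

(c)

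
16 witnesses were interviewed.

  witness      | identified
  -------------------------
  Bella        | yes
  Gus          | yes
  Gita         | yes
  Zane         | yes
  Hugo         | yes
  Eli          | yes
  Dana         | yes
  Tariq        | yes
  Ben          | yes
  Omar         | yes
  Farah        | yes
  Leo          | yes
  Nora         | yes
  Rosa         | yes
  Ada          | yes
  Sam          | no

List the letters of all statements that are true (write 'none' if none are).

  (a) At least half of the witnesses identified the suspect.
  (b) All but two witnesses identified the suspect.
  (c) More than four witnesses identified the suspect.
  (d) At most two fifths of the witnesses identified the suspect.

|A| = 16, |A ∩ B| = 15, |A ∖ B| = 1.
(a) |A ∩ B| ≥ |A ∖ B|: holds.
(b) |A ∖ B| = 2: fails.
(c) |A ∩ B| > 4: holds.
(d) |A ∩ B| / |A| ≤ 2/5: fails.

(a), (c)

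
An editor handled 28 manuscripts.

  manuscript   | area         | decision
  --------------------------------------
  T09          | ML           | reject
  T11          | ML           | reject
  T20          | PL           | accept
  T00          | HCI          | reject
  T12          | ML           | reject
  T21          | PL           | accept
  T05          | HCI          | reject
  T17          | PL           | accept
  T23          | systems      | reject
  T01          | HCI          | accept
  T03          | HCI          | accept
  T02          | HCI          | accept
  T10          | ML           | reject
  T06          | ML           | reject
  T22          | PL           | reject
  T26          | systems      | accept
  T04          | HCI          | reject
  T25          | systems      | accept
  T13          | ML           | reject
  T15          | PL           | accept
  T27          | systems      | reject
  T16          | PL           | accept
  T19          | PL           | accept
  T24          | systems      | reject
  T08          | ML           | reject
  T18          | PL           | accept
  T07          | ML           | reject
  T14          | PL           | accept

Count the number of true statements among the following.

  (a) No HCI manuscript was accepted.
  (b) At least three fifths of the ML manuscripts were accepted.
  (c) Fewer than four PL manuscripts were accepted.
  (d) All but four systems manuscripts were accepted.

(a) HCI: |A| = 6, |A ∩ B| = 3; needs A ∩ B = ∅ (|A ∩ B| = 0) — false.
(b) ML: |A| = 8, |A ∩ B| = 0; needs |A ∩ B| / |A| ≥ 3/5 — false.
(c) PL: |A| = 9, |A ∩ B| = 8; needs |A ∩ B| < 4 — false.
(d) systems: |A| = 5, |A ∩ B| = 2; needs |A ∖ B| = 4 — false.

0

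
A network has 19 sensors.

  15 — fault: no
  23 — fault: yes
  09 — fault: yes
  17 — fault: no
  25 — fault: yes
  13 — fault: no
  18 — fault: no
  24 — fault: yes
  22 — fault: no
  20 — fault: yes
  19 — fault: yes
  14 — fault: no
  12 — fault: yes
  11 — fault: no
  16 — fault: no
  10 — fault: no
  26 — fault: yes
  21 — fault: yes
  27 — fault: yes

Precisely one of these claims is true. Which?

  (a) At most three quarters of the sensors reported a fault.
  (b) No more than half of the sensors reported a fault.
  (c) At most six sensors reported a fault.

|A| = 19, |A ∩ B| = 10, |A ∖ B| = 9.
(a) requires |A ∩ B| / |A| ≤ 3/4: true.
(b) requires |A ∩ B| ≤ |A ∖ B|: false.
(c) requires |A ∩ B| ≤ 6: false.

(a)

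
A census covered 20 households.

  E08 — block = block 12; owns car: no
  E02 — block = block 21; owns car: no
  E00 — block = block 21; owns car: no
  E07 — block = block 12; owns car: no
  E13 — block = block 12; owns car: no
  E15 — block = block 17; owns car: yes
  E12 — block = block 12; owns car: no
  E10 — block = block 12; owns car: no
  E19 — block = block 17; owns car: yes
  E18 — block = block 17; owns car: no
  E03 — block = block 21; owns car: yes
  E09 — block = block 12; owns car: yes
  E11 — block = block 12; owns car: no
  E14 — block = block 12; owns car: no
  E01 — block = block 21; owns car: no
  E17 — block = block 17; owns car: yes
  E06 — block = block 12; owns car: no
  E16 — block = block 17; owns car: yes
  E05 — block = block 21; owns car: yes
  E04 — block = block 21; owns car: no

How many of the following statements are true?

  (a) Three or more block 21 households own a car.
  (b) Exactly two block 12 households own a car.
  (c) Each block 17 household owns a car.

0

(a) block 21: |A| = 6, |A ∩ B| = 2; needs |A ∩ B| ≥ 3 — false.
(b) block 12: |A| = 9, |A ∩ B| = 1; needs |A ∩ B| = 2 — false.
(c) block 17: |A| = 5, |A ∩ B| = 4; needs A ⊆ B, i.e. every element of A is in B (|A ∖ B| = 0) — false.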